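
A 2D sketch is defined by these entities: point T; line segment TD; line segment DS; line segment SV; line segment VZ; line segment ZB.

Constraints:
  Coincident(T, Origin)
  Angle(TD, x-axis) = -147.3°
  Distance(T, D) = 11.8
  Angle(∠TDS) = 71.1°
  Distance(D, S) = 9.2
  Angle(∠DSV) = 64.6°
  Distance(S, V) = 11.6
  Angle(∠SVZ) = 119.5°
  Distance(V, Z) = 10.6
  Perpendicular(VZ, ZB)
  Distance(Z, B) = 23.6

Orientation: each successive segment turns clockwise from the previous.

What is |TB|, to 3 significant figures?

26.3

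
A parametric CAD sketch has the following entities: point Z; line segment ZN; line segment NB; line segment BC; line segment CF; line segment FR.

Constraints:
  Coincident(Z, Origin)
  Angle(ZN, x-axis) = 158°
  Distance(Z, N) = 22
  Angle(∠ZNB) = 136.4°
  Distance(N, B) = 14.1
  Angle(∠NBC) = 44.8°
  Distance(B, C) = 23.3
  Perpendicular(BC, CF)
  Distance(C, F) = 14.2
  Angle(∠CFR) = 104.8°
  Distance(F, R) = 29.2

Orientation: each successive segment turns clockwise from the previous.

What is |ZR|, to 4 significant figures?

38.61

Z is at the origin; ZN runs at 158.0° with length 22.0, so N = (-20.40, 8.241). ∠ZNB = 136.4° gives NB at 114.4° from the x-axis; with |NB| = 14.1, B = (-26.22, 21.08). ∠NBC = 44.8° gives BC at -20.80° from the x-axis; with |BC| = 23.3, C = (-4.441, 12.81). The perpendicularity gives CF at right angles to BC, so CF runs at -110.8°; with |CF| = 14.2, F = (-9.484, -0.4665). ∠CFR = 104.8° gives FR at 174.0° from the x-axis; with |FR| = 29.2, R = (-38.52, 2.586). Then |ZR| = |R − Z| = 38.61.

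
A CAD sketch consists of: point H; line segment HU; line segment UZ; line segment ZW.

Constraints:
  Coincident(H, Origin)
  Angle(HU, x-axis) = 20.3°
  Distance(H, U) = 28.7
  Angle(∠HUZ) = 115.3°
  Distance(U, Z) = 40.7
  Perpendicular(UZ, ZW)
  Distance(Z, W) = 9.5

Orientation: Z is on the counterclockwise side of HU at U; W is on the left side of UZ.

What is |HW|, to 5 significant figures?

55.460

H is at the origin; HU runs at 20.3° with length 28.7, so U = 28.7·(cos 20.3°, sin 20.3°) = (26.917, 9.9571). ∠HUZ = 115.3°, so UZ runs at 20.3° + (180° − 115.3°) = 85.000° from the x-axis; with |UZ| = 40.7, Z = U + 40.7·(cos 85.000°, sin 85.000°) = (30.465, 50.502). UZ ⟂ ZW; with |ZW| = 9.5 on the left of UZ, W = Z + 9.5·(-0.99619, 0.087156) = (21.001, 51.330). Then |HW| = |W − H| = 55.460.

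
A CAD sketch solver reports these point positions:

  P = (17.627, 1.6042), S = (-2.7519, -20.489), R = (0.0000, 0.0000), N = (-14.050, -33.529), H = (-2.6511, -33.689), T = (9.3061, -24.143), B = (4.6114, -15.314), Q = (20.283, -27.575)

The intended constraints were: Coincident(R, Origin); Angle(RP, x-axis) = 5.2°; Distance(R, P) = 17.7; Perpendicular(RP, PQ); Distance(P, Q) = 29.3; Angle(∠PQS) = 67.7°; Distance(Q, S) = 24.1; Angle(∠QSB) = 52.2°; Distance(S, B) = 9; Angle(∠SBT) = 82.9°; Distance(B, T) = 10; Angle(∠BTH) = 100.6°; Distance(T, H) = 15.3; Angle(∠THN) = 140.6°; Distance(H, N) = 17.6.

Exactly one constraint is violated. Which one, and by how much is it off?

Distance(H, N) = 17.6 — off by 6.20.

R = (0.00, 0.00) ✓; RP at 5.200° ✓; |RP| = 17.70 ✓; ∠(RP, PQ) = 90.00° ✓; |PQ| = 29.30 ✓; ∠PQS = 67.70° ✓; |QS| = 24.10 ✓; ∠QSB = 52.20° ✓; |SB| = 9.000 ✓; ∠SBT = 82.90° ✓; |BT| = 10.00 ✓; ∠BTH = 100.6° ✓; |TH| = 15.30 ✓; ∠THN = 140.6° ✓; |HN| = 11.40 ✗.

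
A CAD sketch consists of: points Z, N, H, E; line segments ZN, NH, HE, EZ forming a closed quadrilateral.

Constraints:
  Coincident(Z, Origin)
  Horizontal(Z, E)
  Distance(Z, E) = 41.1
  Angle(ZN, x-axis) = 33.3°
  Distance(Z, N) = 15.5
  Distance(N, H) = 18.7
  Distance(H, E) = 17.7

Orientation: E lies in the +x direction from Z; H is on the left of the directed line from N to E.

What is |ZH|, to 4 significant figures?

33.90

Checks: Z.y = 0.00, E.y = 0.00 ✓; |NH| = 18.70 ✓; |HE| = 17.70 ✓.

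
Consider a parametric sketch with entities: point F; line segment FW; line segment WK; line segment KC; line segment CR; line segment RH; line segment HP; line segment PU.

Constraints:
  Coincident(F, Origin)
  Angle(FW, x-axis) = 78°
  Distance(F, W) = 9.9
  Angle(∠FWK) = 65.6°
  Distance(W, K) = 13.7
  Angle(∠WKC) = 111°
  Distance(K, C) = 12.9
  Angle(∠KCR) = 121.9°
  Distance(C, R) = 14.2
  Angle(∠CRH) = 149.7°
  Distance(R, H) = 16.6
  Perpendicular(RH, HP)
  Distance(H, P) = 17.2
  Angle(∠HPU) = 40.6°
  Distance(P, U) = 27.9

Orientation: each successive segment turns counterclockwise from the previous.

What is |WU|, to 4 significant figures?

29.35

F is at the origin; FW runs at 78.0° with length 9.9, so W = (2.058, 9.684). ∠FWK = 65.6° gives WK at -167.6° from the x-axis; with |WK| = 13.7, K = (-11.32, 6.742). ∠WKC = 111.0° gives KC at -98.60° from the x-axis; with |KC| = 12.9, C = (-13.25, -6.013). ∠KCR = 121.9° gives CR at -40.50° from the x-axis; with |CR| = 14.2, R = (-2.453, -15.24). ∠CRH = 149.7° gives RH at -10.20° from the x-axis; with |RH| = 16.6, H = (13.88, -18.17). The perpendicularity gives HP at right angles to RH, so HP runs at 79.80°; with |HP| = 17.2, P = (16.93, -1.247). ∠HPU = 40.6° gives PU at -140.8° from the x-axis; with |PU| = 27.9, U = (-4.691, -18.88). Then |WU| = |U − W| = 29.35.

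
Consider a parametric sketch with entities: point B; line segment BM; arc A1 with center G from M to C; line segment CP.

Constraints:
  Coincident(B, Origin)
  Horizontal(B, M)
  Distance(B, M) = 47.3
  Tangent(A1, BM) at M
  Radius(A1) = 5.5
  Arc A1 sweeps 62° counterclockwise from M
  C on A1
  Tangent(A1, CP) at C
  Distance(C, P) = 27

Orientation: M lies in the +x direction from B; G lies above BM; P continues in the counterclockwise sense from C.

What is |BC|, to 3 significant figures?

52.2

B is at the origin; B and M share the same y with |BM| = 47.3 and M on the +x side, so M = (47.3, 0.00). Tangency of A1 to BM means the radius GM is perpendicular to BM, so G = M + (0, 5.5) = (47.3, 5.50). On A1, M sits at bearing -90° from G; a 62° counterclockwise sweep puts C at bearing -28°, so C = G + 5.5·(cos -28°, sin -28°) = (52.2, 2.92). Then |BC| = |C − B| = 52.2.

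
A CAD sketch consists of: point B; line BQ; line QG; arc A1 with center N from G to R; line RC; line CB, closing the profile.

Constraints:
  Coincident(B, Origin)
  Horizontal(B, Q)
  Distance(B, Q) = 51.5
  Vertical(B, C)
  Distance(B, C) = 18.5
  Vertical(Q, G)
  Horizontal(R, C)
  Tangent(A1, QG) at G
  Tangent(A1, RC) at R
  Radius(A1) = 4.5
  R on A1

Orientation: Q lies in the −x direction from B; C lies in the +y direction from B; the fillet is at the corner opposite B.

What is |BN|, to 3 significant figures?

49.0

B is at the origin; B and Q share the same y with |BQ| = 51.5 and Q on the −x side, so Q = (-51.5, 0.00). B and C share the same x with |BC| = 18.5 and C on the +y side, so C = (0.00, 18.5). The virtual corner opposite B is at (-51.5, 18.5). Since A1 is tangent to QG there, NG ⟂ QG and the tangent condition forces NR to be normal to RC, with radius 4.5, so the center N sits 4.5 in from both sides at N = (-47.0, 14.0). Then |BN| = |N − B| = 49.0.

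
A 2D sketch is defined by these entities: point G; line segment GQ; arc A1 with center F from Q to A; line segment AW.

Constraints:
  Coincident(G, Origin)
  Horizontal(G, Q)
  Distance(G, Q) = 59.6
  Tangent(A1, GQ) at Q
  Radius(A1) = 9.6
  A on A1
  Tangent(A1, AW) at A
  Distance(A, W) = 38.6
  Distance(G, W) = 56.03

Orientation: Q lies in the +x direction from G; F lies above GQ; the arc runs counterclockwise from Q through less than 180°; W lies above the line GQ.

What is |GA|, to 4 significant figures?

68.03

Checks: ∠(FQ, QG) = 90.00° ✓; |FQ| = 9.600 ✓; |FA| = 9.600 ✓; ∠(FA, AW) = 90.00° ✓; |AW| = 38.60 ✓; |GW| = 56.03 ✓.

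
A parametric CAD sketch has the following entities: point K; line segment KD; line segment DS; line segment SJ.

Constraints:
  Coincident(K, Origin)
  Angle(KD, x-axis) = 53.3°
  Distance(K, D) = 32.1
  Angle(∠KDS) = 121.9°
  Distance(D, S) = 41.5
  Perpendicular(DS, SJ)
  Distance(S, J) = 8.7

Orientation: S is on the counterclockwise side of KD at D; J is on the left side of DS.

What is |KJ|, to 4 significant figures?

61.34

K is at the origin; KD runs at 53.3° with length 32.1, so D = 32.1·(cos 53.3°, sin 53.3°) = (19.18, 25.74). ∠KDS = 121.9°, so DS runs at 53.3° + (180° − 121.9°) = 111.4° from the x-axis; with |DS| = 41.5, S = D + 41.5·(cos 111.4°, sin 111.4°) = (4.041, 64.38). DS is perpendicular to SJ; with |SJ| = 8.7 on the left of DS, J = S + 8.7·(-0.9311, -0.3649) = (-4.059, 61.20). Then |KJ| = |J − K| = 61.34.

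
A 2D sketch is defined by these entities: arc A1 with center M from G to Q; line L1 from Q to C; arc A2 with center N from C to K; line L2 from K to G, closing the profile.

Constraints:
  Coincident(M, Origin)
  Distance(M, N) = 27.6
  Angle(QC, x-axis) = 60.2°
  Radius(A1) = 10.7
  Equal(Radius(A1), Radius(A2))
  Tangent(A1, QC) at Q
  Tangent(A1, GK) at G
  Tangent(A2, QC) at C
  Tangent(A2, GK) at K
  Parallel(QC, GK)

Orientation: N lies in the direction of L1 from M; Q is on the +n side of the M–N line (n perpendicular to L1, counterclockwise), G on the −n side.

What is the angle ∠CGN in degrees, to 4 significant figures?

16.60°

The slot axis is L1's direction at 60.2°, so u = (cos 60.2°, sin 60.2°) = (0.4970, 0.8678) and n = (−sin 60.2°, cos 60.2°) = (-0.8678, 0.4970). M is at the origin and N lies 27.6 along u from M, so N = 27.6·u = (13.72, 23.95). Tangency of A1 to both parallel lines with radius 10.7 puts Q and G at M ± 10.7·n: Q = (-9.285, 5.318), G = (9.285, -5.318). Equal radii place C and K the same way about N: C = N + 10.7·n = (4.431, 29.27), K = N − 10.7·n = (23.00, 18.63). Then cos ∠CGN = GC·GN / (|GC||GN|), giving 16.60°.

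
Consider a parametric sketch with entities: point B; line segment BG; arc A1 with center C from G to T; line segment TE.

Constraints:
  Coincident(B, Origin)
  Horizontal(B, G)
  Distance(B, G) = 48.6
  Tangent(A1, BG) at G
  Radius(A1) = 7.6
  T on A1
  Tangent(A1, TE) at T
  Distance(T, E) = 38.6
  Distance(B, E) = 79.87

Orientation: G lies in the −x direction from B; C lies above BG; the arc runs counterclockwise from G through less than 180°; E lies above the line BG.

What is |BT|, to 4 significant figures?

44.65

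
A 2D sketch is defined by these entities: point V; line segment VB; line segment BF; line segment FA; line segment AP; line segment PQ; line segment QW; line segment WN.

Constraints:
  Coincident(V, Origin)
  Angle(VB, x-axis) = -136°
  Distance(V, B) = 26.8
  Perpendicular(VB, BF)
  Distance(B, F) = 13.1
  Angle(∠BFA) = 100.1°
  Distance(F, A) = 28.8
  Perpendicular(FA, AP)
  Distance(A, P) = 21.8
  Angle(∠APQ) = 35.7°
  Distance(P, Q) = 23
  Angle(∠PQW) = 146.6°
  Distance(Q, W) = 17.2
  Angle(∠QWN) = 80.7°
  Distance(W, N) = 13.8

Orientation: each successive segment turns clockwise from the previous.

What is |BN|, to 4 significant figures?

39.76

V is at the origin; VB runs at -136.0° with length 26.8, so B = (-19.28, -18.62). VB is perpendicular to BF, so BF runs at 134.0°; with |BF| = 13.1, F = (-28.38, -9.193). ∠BFA = 100.1° gives FA at 54.10° from the x-axis; with |FA| = 28.8, A = (-11.49, 14.14). The perpendicularity gives AP at right angles to FA, so AP runs at -35.90°; with |AP| = 21.8, P = (6.168, 1.353). ∠APQ = 35.7° gives PQ at 179.8° from the x-axis; with |PQ| = 23.0, Q = (-16.83, 1.433). ∠PQW = 146.6° gives QW at 146.4° from the x-axis; with |QW| = 17.2, W = (-31.16, 10.95). ∠QWN = 80.7° gives WN at 47.10° from the x-axis; with |WN| = 13.8, N = (-21.76, 21.06). Then |BN| = |N − B| = 39.76.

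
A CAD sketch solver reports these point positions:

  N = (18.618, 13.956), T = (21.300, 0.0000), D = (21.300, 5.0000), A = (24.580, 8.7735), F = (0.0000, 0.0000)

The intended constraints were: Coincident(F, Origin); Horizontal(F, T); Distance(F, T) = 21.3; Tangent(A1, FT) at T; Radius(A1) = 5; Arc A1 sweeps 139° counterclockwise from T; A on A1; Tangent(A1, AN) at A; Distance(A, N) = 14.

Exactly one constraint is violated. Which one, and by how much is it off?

Distance(A, N) = 14 — off by 6.10.

F = (0.00, 0.00) ✓; F.y = 0.00, T.y = 0.00 ✓; |FT| = 21.30 ✓; ∠(DT, TF) = 90.00° ✓; |DT| = 5.000 ✓; bearing(D→A) − bearing(D→T) = 139.0° ✓; |DA| = 5.000 ✓; ∠(DA, AN) = 90.00° ✓; |AN| = 7.900 ✗.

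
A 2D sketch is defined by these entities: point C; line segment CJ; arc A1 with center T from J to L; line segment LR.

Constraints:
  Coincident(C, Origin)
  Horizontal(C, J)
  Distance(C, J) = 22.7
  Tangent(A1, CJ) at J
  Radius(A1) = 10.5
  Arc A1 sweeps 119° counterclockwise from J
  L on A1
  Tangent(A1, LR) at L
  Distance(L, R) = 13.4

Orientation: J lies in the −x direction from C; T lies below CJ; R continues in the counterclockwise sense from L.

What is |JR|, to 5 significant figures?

27.442

On A1, J sits at bearing 90° from T; a 119° counterclockwise sweep puts L at bearing 209°, so L = T + 10.5·(cos 209°, sin 209°) = (-31.884, -15.591). Since A1 is tangent to LR there, TL ⟂ LR, so LR runs along (−sin 209°, cos 209°); with |LR| = 13.4, R = (-25.387, -27.310). Then |JR| = |R − J| = 27.442.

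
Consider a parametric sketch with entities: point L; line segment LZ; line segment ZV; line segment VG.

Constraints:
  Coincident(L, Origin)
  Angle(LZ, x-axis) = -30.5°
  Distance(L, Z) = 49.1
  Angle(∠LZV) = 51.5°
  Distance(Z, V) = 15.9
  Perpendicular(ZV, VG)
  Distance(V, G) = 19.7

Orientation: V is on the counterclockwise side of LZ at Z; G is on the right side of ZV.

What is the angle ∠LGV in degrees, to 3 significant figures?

14.2°

L is at the origin; LZ runs at -30.5° with length 49.1, so Z = 49.1·(cos -30.5°, sin -30.5°) = (42.3, -24.9). ∠LZV = 51.5°, so ZV runs at -30.5° + (180° − 51.5°) = 98.0° from the x-axis; with |ZV| = 15.9, V = Z + 15.9·(cos 98.0°, sin 98.0°) = (40.1, -9.17). ZV ⟂ VG; with |VG| = 19.7 on the right of ZV, G = V + 19.7·(0.990, 0.139) = (59.6, -6.43). Then cos ∠LGV = GL·GV / (|GL||GV|), giving 14.2°.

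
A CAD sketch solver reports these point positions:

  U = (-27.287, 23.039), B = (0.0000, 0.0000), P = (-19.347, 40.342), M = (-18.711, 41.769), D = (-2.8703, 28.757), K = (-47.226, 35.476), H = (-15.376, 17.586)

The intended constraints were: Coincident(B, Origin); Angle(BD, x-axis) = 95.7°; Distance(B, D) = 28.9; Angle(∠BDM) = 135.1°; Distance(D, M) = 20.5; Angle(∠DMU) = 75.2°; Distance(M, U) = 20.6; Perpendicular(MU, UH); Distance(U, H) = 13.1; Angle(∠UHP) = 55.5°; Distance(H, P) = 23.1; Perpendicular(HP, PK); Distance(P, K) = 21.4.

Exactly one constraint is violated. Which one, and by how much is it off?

Distance(P, K) = 21.4 — off by 6.90.

B = (0.00, 0.00) ✓; BD at 95.70° ✓; |BD| = 28.90 ✓; ∠BDM = 135.1° ✓; |DM| = 20.50 ✓; ∠DMU = 75.20° ✓; |MU| = 20.60 ✓; ∠(MU, UH) = 90.00° ✓; |UH| = 13.10 ✓; ∠UHP = 55.50° ✓; |HP| = 23.10 ✓; ∠(HP, PK) = 90.00° ✓; |PK| = 28.30 ✗.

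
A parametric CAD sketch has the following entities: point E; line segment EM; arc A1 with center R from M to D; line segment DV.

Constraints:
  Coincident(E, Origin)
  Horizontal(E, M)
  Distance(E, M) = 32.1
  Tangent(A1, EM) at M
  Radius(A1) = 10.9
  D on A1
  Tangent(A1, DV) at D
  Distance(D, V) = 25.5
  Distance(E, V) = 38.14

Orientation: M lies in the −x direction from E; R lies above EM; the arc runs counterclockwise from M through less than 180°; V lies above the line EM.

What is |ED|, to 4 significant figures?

23.19

E is at the origin; E and M share the same y with |EM| = 32.1 and M on the −x side, so M = (-32.10, 0.000). Tangency of A1 to EM means the radius RM is perpendicular to EM, so R = M + (0, 10.9) = (-32.10, 10.90). Since RD ⟂ DV (tangency), |RV| = √(10.9² + 25.5²) = 27.73 regardless of where D sits on A1. So V lies on both circle(E, 38.14) and circle(R, 27.73); the above-EM intersection is V = (-16.98, 34.15). D is the foot of the tangent from V: D = (-21.36, 9.029).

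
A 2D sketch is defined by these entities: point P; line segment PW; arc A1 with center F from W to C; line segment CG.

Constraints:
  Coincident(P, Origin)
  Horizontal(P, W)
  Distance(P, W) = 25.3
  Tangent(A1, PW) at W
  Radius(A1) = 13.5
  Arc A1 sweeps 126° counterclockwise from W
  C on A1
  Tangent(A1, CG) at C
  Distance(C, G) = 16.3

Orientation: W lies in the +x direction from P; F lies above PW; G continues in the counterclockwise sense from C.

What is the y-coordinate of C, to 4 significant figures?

21.44

P is at the origin; PW is horizontal with |PW| = 25.3 and W on the +x side, so W = (25.30, 0.000). The tangent condition forces FW to be normal to PW, so F = W + (0, 13.5) = (25.30, 13.50). On A1, W sits at bearing -90° from F; a 126° counterclockwise sweep puts C at bearing 36°, so C = F + 13.5·(cos 36°, sin 36°) = (36.22, 21.44). So C.y = 21.44.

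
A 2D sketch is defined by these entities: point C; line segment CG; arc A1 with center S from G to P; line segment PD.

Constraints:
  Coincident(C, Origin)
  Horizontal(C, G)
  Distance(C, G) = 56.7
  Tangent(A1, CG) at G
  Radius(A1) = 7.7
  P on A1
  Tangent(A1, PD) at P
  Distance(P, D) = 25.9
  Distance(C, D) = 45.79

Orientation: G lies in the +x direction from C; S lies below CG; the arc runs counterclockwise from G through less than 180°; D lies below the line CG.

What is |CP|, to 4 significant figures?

50.14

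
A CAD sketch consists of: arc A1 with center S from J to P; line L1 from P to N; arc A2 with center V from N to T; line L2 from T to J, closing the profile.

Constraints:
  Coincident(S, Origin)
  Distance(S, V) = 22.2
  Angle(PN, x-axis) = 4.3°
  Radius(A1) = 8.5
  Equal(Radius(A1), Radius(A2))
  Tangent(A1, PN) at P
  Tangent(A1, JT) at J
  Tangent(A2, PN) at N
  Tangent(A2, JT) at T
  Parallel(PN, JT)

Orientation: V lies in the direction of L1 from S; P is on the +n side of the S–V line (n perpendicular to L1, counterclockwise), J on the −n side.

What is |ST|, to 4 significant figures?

23.77

Tangency of A1 to both parallel lines with radius 8.5 puts P and J at S ± 8.5·n: P = (-0.6373, 8.476), J = (0.6373, -8.476). Equal radii place N and T the same way about V: N = V + 8.5·n = (21.50, 10.14), T = V − 8.5·n = (22.77, -6.812). Then |ST| = |T − S| = 23.77.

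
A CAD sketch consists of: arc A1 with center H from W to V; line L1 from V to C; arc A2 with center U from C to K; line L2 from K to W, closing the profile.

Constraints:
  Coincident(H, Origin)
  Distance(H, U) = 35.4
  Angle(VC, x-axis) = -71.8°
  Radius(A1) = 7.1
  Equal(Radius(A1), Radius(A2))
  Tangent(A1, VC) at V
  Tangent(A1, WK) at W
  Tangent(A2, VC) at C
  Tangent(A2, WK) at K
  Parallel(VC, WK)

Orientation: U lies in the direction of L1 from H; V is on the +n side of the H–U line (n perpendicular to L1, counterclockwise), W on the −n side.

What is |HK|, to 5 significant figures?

36.105

The slot axis is L1's direction at -71.8°, so u = (cos -71.8°, sin -71.8°) = (0.31233, -0.94997) and n = (−sin -71.8°, cos -71.8°) = (0.94997, 0.31233). H is at the origin and U lies 35.4 along u from H, so U = 35.4·u = (11.057, -33.629). Tangency of A1 to both parallel lines with radius 7.1 puts V and W at H ± 7.1·n: V = (6.7448, 2.2176), W = (-6.7448, -2.2176). Equal radii place C and K the same way about U: C = U + 7.1·n = (17.801, -31.411), K = U − 7.1·n = (4.3119, -35.847). Then |HK| = |K − H| = 36.105.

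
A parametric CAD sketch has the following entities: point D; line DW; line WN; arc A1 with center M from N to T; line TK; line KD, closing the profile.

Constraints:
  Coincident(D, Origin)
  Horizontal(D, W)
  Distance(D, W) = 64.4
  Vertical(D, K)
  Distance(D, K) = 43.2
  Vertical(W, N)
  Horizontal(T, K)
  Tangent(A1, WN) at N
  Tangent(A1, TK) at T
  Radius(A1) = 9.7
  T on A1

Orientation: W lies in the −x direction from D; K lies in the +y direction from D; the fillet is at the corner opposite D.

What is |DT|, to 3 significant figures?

69.7

The virtual corner opposite D is at (-64.4, 43.2). The tangent condition forces MN to be normal to WN and A1 meets TK tangentially, so MT is at right angles to TK, with radius 9.7, so the center M sits 9.7 in from both sides at M = (-54.7, 33.5). That places the tangent points at N = (-64.4, 33.5) on WN and T = (-54.7, 43.2) on TK. Then |DT| = |T − D| = 69.7.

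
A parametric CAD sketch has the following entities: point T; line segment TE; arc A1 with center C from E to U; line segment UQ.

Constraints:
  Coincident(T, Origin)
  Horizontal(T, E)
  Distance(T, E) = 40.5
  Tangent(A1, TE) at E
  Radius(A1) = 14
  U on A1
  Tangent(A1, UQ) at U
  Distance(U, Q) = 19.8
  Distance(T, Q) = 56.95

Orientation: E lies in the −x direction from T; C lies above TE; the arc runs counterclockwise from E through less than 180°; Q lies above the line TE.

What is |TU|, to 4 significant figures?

37.48

Checks: |CU| = 14.00 ✓; ∠(CU, UQ) = 90.00° ✓; |UQ| = 19.80 ✓; |TQ| = 56.95 ✓.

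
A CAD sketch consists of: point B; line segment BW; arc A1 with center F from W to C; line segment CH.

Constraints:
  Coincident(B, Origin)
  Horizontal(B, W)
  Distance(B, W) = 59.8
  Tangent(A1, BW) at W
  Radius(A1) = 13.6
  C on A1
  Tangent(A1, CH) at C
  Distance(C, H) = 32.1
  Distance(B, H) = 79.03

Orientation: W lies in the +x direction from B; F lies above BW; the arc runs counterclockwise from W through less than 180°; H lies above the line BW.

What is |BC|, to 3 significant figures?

74.9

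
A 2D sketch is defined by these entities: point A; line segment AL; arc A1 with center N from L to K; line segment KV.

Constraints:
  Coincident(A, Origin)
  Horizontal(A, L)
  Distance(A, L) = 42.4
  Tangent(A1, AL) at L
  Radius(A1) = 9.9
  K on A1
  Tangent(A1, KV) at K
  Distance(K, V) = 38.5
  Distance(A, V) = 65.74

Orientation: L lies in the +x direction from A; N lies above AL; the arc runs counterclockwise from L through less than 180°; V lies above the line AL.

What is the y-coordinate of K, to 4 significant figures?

12.20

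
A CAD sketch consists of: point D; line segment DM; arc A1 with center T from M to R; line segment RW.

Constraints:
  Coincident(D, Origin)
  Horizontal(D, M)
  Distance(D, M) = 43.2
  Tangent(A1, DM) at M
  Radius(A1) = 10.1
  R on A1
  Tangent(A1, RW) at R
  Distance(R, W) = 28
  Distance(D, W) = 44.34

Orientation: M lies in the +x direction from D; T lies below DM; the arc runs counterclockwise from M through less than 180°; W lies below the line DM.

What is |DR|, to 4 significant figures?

34.27

Checks: |TM| = 10.10 ✓; |TR| = 10.10 ✓; ∠(TR, RW) = 90.00° ✓; |RW| = 28.00 ✓; |DW| = 44.34 ✓.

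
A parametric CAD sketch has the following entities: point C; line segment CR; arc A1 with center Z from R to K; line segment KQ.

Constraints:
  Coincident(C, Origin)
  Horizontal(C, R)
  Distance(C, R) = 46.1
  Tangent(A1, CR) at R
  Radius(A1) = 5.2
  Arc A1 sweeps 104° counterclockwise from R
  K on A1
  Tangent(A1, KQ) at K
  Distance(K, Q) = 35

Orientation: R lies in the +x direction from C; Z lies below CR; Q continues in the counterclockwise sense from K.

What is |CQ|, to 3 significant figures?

63.9

C is at the origin; C and R share the same y with |CR| = 46.1 and R on the +x side, so R = (46.1, 0.00). A1 meets CR tangentially, so ZR is at right angles to CR, so Z = R + (0, -5.2) = (46.1, -5.20). On A1, R sits at bearing 90° from Z; a 104° counterclockwise sweep puts K at bearing 194°, so K = Z + 5.2·(cos 194°, sin 194°) = (41.1, -6.46). Tangency of A1 to KQ means the radius ZK is perpendicular to KQ, so KQ runs along (−sin 194°, cos 194°); with |KQ| = 35.0, Q = (49.5, -40.4). Then |CQ| = |Q − C| = 63.9.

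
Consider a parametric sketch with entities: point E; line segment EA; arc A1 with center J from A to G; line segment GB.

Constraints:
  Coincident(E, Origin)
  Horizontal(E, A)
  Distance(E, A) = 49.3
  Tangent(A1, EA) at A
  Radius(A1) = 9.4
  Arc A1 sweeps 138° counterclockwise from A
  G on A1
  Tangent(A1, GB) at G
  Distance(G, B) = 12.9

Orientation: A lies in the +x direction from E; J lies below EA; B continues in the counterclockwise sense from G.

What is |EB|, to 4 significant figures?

58.24

E is at the origin; EA is horizontal with |EA| = 49.3 and A on the +x side, so A = (49.30, 0.000). A1 meets EA tangentially, so JA is at right angles to EA, so J = A + (0, -9.4) = (49.30, -9.400). On A1, A sits at bearing 90° from J; a 138° counterclockwise sweep puts G at bearing 228°, so G = J + 9.4·(cos 228°, sin 228°) = (43.01, -16.39). The tangent condition forces JG to be normal to GB, so GB runs along (−sin 228°, cos 228°); with |GB| = 12.9, B = (52.60, -25.02). Then |EB| = |B − E| = 58.24.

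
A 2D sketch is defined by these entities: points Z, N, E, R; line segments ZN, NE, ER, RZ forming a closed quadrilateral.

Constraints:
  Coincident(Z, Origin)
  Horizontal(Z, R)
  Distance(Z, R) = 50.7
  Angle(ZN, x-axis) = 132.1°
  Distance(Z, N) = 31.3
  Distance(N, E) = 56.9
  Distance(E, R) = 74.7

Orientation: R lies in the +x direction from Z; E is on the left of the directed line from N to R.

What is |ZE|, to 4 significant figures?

68.23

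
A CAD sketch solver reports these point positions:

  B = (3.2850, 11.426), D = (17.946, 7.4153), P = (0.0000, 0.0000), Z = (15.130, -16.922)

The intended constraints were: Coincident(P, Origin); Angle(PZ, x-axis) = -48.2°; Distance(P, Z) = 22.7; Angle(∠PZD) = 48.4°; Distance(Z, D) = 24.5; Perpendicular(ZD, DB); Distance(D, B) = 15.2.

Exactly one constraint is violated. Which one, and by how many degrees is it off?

Perpendicular(ZD, DB) — off by 8.70°.

P = (0.00, 0.00) ✓; PZ at -48.20° ✓; |PZ| = 22.70 ✓; ∠PZD = 48.40° ✓; |ZD| = 24.50 ✓; ∠(ZD, DB) = 81.30° ✗; |DB| = 15.20 ✓.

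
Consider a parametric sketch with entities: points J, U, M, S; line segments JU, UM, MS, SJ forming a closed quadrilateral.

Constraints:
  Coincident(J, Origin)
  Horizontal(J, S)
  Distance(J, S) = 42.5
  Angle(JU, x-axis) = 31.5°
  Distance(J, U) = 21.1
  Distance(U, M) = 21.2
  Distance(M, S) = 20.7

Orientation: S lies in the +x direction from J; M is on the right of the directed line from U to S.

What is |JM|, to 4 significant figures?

25.75

J is at the origin; JS is horizontal with |JS| = 42.5 and S in +x, so S = (42.5, 0). JU runs at 31.5° with |JU| = 21.1, so U = (17.99, 11.02). M is determined by |UM| = 21.2 and |MS| = 20.7 together: it lies at the intersection of circle(U, 21.2) and circle(S, 20.7). With |US| = 26.87, the foot of the radical line on US is 13.83 from U and the perpendicular offset is √(21.2² − 13.83²) = 16.07. Taking the right-of-US solution: M = (24.01, -9.303).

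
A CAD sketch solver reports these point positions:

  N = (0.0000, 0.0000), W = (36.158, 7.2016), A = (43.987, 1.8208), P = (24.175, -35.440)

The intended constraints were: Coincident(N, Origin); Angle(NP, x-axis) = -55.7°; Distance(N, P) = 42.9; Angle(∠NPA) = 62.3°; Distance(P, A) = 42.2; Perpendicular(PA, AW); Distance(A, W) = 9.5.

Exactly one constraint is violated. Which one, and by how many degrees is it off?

Perpendicular(PA, AW) — off by 6.50°.

N = (0.00, 0.00) ✓; NP at -55.70° ✓; |NP| = 42.90 ✓; ∠NPA = 62.30° ✓; |PA| = 42.20 ✓; ∠(PA, AW) = 83.50° ✗; |AW| = 9.500 ✓.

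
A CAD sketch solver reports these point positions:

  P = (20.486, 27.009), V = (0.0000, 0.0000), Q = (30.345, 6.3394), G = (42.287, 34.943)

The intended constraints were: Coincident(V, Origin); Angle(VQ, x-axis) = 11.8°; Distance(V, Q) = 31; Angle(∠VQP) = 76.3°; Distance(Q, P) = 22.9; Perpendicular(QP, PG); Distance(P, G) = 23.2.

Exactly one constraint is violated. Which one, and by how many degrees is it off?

Perpendicular(QP, PG) — off by 5.50°.

V = (0.00, 0.00) ✓; VQ at 11.80° ✓; |VQ| = 31.00 ✓; ∠VQP = 76.30° ✓; |QP| = 22.90 ✓; ∠(QP, PG) = 95.50° ✗; |PG| = 23.20 ✓.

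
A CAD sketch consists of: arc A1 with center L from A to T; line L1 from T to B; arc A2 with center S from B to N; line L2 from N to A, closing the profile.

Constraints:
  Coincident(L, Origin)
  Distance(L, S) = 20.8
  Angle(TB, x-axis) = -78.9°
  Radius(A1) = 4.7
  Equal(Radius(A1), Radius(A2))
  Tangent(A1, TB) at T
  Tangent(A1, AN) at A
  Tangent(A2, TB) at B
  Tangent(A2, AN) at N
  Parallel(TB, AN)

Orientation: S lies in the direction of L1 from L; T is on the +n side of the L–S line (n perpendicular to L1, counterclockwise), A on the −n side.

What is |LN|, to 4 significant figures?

21.32

The slot axis is L1's direction at -78.9°, so u = (cos -78.9°, sin -78.9°) = (0.1925, -0.9813) and n = (−sin -78.9°, cos -78.9°) = (0.9813, 0.1925). L is at the origin and S lies 20.8 along u from L, so S = 20.8·u = (4.004, -20.41). Tangency of A1 to both parallel lines with radius 4.7 puts T and A at L ± 4.7·n: T = (4.612, 0.9049), A = (-4.612, -0.9049). Equal radii place B and N the same way about S: B = S + 4.7·n = (8.617, -19.51), N = S − 4.7·n = (-0.6076, -21.32). Then |LN| = |N − L| = 21.32.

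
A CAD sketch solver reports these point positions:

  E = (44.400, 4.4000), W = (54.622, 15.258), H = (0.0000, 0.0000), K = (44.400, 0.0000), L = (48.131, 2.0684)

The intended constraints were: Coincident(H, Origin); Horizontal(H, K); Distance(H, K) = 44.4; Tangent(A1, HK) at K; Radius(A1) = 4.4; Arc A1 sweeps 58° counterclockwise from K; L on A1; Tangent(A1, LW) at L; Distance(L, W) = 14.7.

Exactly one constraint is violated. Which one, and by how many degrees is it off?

Tangent(A1, LW) at L — off by 5.80°.

H = (0.00, 0.00) ✓; H.y = 0.00, K.y = 0.00 ✓; |HK| = 44.40 ✓; ∠(EK, KH) = 90.00° ✓; |EK| = 4.400 ✓; bearing(E→L) − bearing(E→K) = 58.00° ✓; |EL| = 4.400 ✓; ∠(EL, LW) = 84.20° ✗; |LW| = 14.70 ✓.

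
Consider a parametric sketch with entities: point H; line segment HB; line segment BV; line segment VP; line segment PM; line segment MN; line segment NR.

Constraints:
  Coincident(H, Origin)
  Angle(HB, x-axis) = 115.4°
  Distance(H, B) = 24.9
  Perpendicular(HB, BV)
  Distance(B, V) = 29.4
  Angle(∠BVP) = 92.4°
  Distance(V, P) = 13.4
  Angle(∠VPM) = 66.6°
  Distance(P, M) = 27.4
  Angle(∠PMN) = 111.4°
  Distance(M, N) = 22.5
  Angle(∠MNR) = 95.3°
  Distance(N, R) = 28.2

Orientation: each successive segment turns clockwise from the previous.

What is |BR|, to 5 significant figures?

38.917

∠PMN = 111.4° gives MN at 115.80° from the x-axis; with |MN| = 22.5, N = (-14.985, 41.405). ∠MNR = 95.3° gives NR at 31.100° from the x-axis; with |NR| = 28.2, R = (9.1619, 55.972). Then |BR| = |R − B| = 38.917.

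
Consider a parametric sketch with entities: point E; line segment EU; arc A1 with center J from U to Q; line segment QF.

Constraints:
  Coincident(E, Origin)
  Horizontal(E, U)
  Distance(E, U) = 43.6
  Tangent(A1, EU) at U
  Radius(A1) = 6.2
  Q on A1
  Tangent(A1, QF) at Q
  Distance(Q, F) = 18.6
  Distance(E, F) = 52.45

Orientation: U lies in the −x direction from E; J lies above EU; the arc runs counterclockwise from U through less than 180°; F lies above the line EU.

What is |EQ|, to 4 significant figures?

38.97

Checks: |JQ| = 6.200 ✓; ∠(JQ, QF) = 90.00° ✓; |QF| = 18.60 ✓; |EF| = 52.45 ✓.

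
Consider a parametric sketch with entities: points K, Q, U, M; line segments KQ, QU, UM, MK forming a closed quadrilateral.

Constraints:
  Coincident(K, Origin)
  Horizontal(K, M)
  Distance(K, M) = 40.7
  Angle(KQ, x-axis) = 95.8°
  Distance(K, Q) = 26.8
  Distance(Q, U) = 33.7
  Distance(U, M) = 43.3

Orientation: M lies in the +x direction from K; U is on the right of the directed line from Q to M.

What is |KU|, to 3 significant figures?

7.32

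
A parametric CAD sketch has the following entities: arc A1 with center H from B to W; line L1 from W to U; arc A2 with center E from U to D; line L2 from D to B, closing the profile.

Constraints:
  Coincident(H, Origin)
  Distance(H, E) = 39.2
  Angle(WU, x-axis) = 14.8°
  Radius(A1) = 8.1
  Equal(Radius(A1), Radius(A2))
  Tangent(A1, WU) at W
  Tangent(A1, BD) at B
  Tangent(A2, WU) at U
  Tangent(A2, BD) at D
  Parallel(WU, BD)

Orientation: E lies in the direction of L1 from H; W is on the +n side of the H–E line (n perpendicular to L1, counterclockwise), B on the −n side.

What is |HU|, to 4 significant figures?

40.03

The slot axis is L1's direction at 14.8°, so u = (cos 14.8°, sin 14.8°) = (0.9668, 0.2554) and n = (−sin 14.8°, cos 14.8°) = (-0.2554, 0.9668). H is at the origin and E lies 39.2 along u from H, so E = 39.2·u = (37.90, 10.01). Tangency of A1 to both parallel lines with radius 8.1 puts W and B at H ± 8.1·n: W = (-2.069, 7.831), B = (2.069, -7.831). Equal radii place U and D the same way about E: U = E + 8.1·n = (35.83, 17.84), D = E − 8.1·n = (39.97, 2.182). Then |HU| = |U − H| = 40.03.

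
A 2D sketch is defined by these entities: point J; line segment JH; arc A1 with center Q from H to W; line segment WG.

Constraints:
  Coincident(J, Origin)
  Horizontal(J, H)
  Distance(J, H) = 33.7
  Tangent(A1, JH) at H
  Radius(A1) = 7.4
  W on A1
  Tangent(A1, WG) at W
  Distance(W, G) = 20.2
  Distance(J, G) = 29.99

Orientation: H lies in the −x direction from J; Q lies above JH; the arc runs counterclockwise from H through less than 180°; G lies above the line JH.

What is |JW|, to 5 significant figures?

27.257

J is at the origin; JH is horizontal with |JH| = 33.7 and H on the −x side, so H = (-33.700, 0.0000). Tangency of A1 to JH means the radius QH is perpendicular to JH, so Q = H + (0, 7.4) = (-33.700, 7.4000). Since QW ⟂ WG (tangency), |QG| = √(7.4² + 20.2²) = 21.513 regardless of where W sits on A1. So G lies on both circle(J, 29.99) and circle(Q, 21.513); the above-JH intersection is G = (-19.055, 23.158). W is the foot of the tangent from G: W = (-26.877, 4.5344).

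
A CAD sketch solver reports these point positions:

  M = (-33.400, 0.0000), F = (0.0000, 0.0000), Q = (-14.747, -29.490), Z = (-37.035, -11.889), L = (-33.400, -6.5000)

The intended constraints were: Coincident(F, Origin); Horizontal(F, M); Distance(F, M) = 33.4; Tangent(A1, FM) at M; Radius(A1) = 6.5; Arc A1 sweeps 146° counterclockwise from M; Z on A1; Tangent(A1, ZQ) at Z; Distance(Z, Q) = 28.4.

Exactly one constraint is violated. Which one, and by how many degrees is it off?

Tangent(A1, ZQ) at Z — off by 4.30°.

F = (0.00, 0.00) ✓; F.y = 0.00, M.y = 0.00 ✓; |FM| = 33.40 ✓; ∠(LM, MF) = 90.00° ✓; |LM| = 6.500 ✓; bearing(L→Z) − bearing(L→M) = 146.0° ✓; |LZ| = 6.500 ✓; ∠(LZ, ZQ) = 94.30° ✗; |ZQ| = 28.40 ✓.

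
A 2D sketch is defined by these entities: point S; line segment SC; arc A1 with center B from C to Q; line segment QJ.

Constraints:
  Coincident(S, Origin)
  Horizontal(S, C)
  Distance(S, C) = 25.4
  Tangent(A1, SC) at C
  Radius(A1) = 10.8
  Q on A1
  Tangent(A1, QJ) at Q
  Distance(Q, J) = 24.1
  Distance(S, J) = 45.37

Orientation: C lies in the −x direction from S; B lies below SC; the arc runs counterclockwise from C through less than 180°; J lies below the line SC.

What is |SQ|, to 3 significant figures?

38.4

S is at the origin; SC is horizontal with |SC| = 25.4 and C on the −x side, so C = (-25.4, 0.00). Tangency of A1 to SC means the radius BC is perpendicular to SC, so B = C + (0, -10.8) = (-25.4, -10.8). Since BQ ⟂ QJ (tangency), |BJ| = √(10.8² + 24.1²) = 26.4 regardless of where Q sits on A1. So J lies on both circle(S, 45.37) and circle(B, 26.4); the below-SC intersection is J = (-26.0, -37.2). Q is the foot of the tangent from J: Q = (-35.3, -15.0).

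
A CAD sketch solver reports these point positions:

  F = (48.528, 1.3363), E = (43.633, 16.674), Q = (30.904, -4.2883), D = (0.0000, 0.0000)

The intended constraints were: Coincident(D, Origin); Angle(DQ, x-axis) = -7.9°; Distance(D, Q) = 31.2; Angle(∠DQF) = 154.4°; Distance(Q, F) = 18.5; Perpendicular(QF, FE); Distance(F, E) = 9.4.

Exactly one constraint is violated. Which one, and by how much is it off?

Distance(F, E) = 9.4 — off by 6.70.

D = (0.00, 0.00) ✓; DQ at -7.900° ✓; |DQ| = 31.20 ✓; ∠DQF = 154.4° ✓; |QF| = 18.50 ✓; ∠(QF, FE) = 90.00° ✓; |FE| = 16.10 ✗.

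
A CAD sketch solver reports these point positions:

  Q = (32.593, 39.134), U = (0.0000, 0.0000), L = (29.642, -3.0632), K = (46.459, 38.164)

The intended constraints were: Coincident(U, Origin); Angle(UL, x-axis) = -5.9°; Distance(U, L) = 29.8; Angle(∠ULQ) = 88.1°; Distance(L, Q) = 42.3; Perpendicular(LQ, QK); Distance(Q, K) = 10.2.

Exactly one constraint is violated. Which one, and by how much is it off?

Distance(Q, K) = 10.2 — off by 3.70.

U = (0.00, 0.00) ✓; UL at -5.900° ✓; |UL| = 29.80 ✓; ∠ULQ = 88.10° ✓; |LQ| = 42.30 ✓; ∠(LQ, QK) = 90.00° ✓; |QK| = 13.90 ✗.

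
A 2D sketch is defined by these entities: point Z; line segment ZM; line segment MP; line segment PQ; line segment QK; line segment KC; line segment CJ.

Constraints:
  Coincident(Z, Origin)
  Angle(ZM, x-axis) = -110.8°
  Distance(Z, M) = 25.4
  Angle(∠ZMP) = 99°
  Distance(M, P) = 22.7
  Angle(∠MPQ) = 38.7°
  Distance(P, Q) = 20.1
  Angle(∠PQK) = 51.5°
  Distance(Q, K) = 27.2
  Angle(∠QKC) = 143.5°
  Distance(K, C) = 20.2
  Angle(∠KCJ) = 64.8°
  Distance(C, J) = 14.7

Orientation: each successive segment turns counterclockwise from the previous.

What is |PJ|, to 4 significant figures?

18.27

Z is at the origin; ZM runs at -110.8° with length 25.4, so M = (-9.020, -23.74). ∠ZMP = 99.0° gives MP at -29.80° from the x-axis; with |MP| = 22.7, P = (10.68, -35.03). ∠MPQ = 38.7° gives PQ at 111.5° from the x-axis; with |PQ| = 20.1, Q = (3.312, -16.32). ∠PQK = 51.5° gives QK at -120.0° from the x-axis; with |QK| = 27.2, K = (-10.29, -39.88). ∠QKC = 143.5° gives KC at -83.50° from the x-axis; with |KC| = 20.2, C = (-8.001, -59.95). ∠KCJ = 64.8° gives CJ at 31.70° from the x-axis; with |CJ| = 14.7, J = (4.506, -52.23). Then |PJ| = |J − P| = 18.27.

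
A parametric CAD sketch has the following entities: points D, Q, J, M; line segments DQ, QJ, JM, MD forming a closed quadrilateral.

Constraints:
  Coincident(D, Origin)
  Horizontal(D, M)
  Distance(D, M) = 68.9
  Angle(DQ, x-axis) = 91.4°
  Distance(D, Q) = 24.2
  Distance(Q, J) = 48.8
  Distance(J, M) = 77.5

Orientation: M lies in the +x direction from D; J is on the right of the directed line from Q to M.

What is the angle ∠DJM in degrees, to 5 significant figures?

60.855°

D is at the origin; D and M share the same y with |DM| = 68.9 and M in +x, so M = (68.9, 0). DQ runs at 91.4° with |DQ| = 24.2, so Q = (-0.59126, 24.193). J is determined by |QJ| = 48.8 and |JM| = 77.5 together: it lies at the intersection of circle(Q, 48.8) and circle(M, 77.5). With |QM| = 73.582, the foot of the radical line on QM is 12.160 from Q and the perpendicular offset is √(48.8² − 12.160²) = 47.261. Taking the right-of-QM solution: J = (-4.6460, -24.438).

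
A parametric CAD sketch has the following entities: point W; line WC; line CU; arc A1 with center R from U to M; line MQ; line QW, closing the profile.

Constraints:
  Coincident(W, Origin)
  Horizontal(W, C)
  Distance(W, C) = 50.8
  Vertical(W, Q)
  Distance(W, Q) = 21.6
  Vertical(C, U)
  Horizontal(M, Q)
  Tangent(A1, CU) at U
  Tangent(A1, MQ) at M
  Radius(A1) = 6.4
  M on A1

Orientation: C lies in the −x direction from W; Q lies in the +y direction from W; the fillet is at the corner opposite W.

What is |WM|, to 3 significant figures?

49.4

The virtual corner opposite W is at (-50.8, 21.6). Tangency of A1 to CU means the radius RU is perpendicular to CU and the tangent condition forces RM to be normal to MQ, with radius 6.4, so the center R sits 6.4 in from both sides at R = (-44.4, 15.2). That places the tangent points at U = (-50.8, 15.2) on CU and M = (-44.4, 21.6) on MQ. Then |WM| = |M − W| = 49.4.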